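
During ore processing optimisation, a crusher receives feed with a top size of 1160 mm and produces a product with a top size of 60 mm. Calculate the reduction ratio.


Reduction ratio = feed size / product size
= 1160 / 60
= 19.3333

19.3333


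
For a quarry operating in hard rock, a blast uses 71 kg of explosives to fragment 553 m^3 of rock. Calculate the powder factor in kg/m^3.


0.1284 kg/m^3

Powder factor = explosive mass / rock volume
= 71 / 553
= 0.1284 kg/m^3


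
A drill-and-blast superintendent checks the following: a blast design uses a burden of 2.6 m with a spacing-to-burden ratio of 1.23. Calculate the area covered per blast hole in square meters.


8.3148 m^2

First, find the spacing:
Spacing = burden * ratio = 2.6 * 1.23
= 3.198 m
Then, calculate the area:
Area = burden * spacing = 2.6 * 3.198
= 8.3148 m^2


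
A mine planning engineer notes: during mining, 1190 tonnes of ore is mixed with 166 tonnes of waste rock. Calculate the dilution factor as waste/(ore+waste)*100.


12.2419%

Total material = ore + waste
= 1190 + 166 = 1356 tonnes
Dilution = waste / total * 100
= 166 / 1356 * 100
= 0.1224188791 * 100
= 12.2419%


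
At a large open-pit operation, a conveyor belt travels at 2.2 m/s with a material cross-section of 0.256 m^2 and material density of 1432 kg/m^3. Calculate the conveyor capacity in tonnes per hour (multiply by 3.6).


2903.4086 t/h

Volumetric flow = speed * area
= 2.2 * 0.256 = 0.5632 m^3/s
Mass flow = volumetric * density
= 0.5632 * 1432 = 806.5024 kg/s
Convert to t/h: multiply by 3.6
Capacity = 806.5024 * 3.6
= 2903.4086 t/h


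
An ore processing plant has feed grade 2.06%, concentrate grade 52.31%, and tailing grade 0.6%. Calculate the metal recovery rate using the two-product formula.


Using the two-product formula:
R = 100 * c * (f - t) / (f * (c - t))
Numerator = 100 * 52.31 * (2.06 - 0.6)
= 100 * 52.31 * 1.46
= 7637.26
Denominator = 2.06 * (52.31 - 0.6)
= 2.06 * 51.71
= 106.5226
R = 7637.26 / 106.5226
= 71.6961%

71.6961%


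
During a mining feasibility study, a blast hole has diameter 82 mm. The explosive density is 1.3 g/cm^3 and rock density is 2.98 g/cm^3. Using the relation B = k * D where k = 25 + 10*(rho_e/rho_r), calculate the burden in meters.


First, compute k:
rho_e / rho_r = 1.3 / 2.98 = 0.4362416107
k = 25 + 10 * 0.4362416107 = 29.36241611
Then, compute burden:
B = k * D / 1000 = 29.36241611 * 82 / 1000
= 2407.718121 / 1000
= 2.4077 m

2.4077 m


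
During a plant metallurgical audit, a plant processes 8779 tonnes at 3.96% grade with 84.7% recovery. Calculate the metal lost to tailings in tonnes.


Total metal in feed:
= 8779 * 3.96 / 100 = 347.6484 tonnes
Metal recovered:
= 347.6484 * 84.7 / 100 = 294.4581948 tonnes
Metal lost to tailings:
= 347.6484 - 294.4581948
= 53.1902 tonnes

53.1902 tonnes


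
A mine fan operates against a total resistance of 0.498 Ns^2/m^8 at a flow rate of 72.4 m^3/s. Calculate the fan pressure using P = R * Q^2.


2610.3965 Pa

Compute Q^2:
Q^2 = 72.4^2 = 5241.76
Compute pressure:
P = R * Q^2 = 0.498 * 5241.76
= 2610.3965 Pa


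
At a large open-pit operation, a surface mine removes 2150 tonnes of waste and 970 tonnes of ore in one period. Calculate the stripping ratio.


Stripping ratio = waste tonnage / ore tonnage
= 2150 / 970
= 2.2165

2.2165


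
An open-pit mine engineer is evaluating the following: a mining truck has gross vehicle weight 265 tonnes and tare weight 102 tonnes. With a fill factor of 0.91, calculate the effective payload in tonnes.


Maximum payload = gross - tare
= 265 - 102 = 163 tonnes
Effective payload = max payload * fill factor
= 163 * 0.91
= 148.33 tonnes

148.33 tonnes


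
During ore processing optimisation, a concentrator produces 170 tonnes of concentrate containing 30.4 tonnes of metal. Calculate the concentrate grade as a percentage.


Grade = (metal in concentrate / concentrate mass) * 100
= (30.4 / 170) * 100
= 0.1788235294 * 100
= 17.8824%

17.8824%


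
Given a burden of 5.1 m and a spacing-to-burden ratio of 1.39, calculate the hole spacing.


Spacing = burden * ratio
= 5.1 * 1.39
= 7.089 m

7.089 m


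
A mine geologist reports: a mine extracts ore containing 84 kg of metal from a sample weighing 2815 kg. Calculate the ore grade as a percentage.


2.984%

Ore grade = (metal mass / ore mass) * 100
= (84 / 2815) * 100
= 0.0298401421 * 100
= 2.984%


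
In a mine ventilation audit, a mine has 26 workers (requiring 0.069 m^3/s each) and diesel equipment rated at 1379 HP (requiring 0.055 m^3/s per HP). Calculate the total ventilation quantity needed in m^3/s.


77.639 m^3/s

Airflow for workers:
Q_people = 26 * 0.069 = 1.794 m^3/s
Airflow for diesel equipment:
Q_diesel = 1379 * 0.055 = 75.845 m^3/s
Total ventilation:
Q_total = 1.794 + 75.845
= 77.639 m^3/s


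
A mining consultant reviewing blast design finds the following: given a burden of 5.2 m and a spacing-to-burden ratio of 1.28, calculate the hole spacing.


Spacing = burden * ratio
= 5.2 * 1.28
= 6.656 m

6.656 m


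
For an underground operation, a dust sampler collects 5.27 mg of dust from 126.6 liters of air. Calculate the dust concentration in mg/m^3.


Convert liters to m^3: 1 m^3 = 1000 L
Concentration = mass / volume * 1000
= 5.27 / 126.6 * 1000
= 0.0416271722 * 1000
= 41.6272 mg/m^3

41.6272 mg/m^3


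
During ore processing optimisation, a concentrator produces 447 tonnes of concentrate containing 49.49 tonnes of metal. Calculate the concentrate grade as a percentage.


11.0716%

Grade = (metal in concentrate / concentrate mass) * 100
= (49.49 / 447) * 100
= 0.1107158837 * 100
= 11.0716%


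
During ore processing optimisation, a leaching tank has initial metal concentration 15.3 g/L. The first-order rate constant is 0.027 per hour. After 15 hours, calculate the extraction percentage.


Compute the exponent:
-k * t = -0.027 * 15 = -0.405
Remaining concentration:
C = 15.3 * exp(-0.405)
= 15.3 * 0.6669768109
= 10.20474521 g/L
Extracted = 15.3 - 10.20474521 = 5.095254794 g/L
Extraction % = 5.095254794 / 15.3 * 100
= 33.3023%

33.3023%


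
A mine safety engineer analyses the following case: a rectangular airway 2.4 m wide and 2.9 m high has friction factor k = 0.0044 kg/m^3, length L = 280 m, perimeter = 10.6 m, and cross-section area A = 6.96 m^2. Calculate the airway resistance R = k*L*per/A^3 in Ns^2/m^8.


0.0387 Ns^2/m^8

Compute the numerator:
k * L * per = 0.0044 * 280 * 10.6
= 13.0592
Compute the denominator:
A^3 = 6.96^3 = 337.153536
Resistance:
R = 13.0592 / 337.153536
= 0.0387 Ns^2/m^8


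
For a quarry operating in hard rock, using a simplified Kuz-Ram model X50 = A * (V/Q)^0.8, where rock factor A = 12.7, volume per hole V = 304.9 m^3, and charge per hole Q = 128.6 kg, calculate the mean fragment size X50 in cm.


Compute V/Q:
V/Q = 304.9 / 128.6 = 2.370917574
Raise to the power 0.8:
(V/Q)^0.8 = 2.370917574^0.8 = 1.994955279
Multiply by A:
X50 = 12.7 * 1.994955279
= 25.3359 cm

25.3359 cm


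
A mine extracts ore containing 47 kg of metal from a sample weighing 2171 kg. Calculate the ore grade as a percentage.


2.1649%

Ore grade = (metal mass / ore mass) * 100
= (47 / 2171) * 100
= 0.02164900967 * 100
= 2.1649%


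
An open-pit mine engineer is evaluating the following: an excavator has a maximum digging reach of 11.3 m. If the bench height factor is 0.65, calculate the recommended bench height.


Bench height = reach * factor
= 11.3 * 0.65
= 7.345 m

7.345 m


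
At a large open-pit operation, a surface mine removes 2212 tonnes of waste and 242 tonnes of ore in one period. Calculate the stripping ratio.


Stripping ratio = waste tonnage / ore tonnage
= 2212 / 242
= 9.1405

9.1405


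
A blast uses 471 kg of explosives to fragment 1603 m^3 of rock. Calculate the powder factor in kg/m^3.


0.2938 kg/m^3

Powder factor = explosive mass / rock volume
= 471 / 1603
= 0.2938 kg/m^3


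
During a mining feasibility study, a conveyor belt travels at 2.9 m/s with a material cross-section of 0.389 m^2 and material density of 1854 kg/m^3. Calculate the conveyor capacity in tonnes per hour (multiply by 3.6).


Volumetric flow = speed * area
= 2.9 * 0.389 = 1.1281 m^3/s
Mass flow = volumetric * density
= 1.1281 * 1854 = 2091.4974 kg/s
Convert to t/h: multiply by 3.6
Capacity = 2091.4974 * 3.6
= 7529.3906 t/h

7529.3906 t/h


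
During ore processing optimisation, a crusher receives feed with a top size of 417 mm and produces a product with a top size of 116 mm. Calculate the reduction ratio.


3.5948

Reduction ratio = feed size / product size
= 417 / 116
= 3.5948


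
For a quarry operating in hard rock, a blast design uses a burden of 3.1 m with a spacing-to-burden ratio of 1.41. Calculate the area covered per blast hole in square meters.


13.5501 m^2

First, find the spacing:
Spacing = burden * ratio = 3.1 * 1.41
= 4.371 m
Then, calculate the area:
Area = burden * spacing = 3.1 * 4.371
= 13.5501 m^2


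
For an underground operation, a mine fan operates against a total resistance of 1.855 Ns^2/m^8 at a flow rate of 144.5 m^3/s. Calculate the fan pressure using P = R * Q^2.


38732.8638 Pa

Compute Q^2:
Q^2 = 144.5^2 = 20880.25
Compute pressure:
P = R * Q^2 = 1.855 * 20880.25
= 38732.8638 Pa


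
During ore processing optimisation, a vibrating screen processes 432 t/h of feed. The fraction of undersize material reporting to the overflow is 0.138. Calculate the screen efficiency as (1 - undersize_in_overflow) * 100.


86.2%

Screen efficiency = (1 - fraction of undersize in overflow) * 100
= (1 - 0.138) * 100
= 0.862 * 100
= 86.2%


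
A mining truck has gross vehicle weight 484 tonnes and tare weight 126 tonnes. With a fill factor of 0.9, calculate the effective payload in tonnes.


322.2 tonnes

Maximum payload = gross - tare
= 484 - 126 = 358 tonnes
Effective payload = max payload * fill factor
= 358 * 0.9
= 322.2 tonnes


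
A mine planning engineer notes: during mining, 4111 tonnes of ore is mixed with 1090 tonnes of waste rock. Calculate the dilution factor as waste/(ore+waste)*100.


20.9575%

Total material = ore + waste
= 4111 + 1090 = 5201 tonnes
Dilution = waste / total * 100
= 1090 / 5201 * 100
= 0.2095750817 * 100
= 20.9575%


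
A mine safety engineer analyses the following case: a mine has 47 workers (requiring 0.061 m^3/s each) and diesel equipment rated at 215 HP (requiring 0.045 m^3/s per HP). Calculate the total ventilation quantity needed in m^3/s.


12.542 m^3/s

Airflow for workers:
Q_people = 47 * 0.061 = 2.867 m^3/s
Airflow for diesel equipment:
Q_diesel = 215 * 0.045 = 9.675 m^3/s
Total ventilation:
Q_total = 2.867 + 9.675
= 12.542 m^3/s


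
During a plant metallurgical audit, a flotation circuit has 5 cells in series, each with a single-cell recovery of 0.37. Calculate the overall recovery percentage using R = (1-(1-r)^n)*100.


Complement of single-cell recovery:
1 - r = 1 - 0.37 = 0.63
Raise to power n:
(1 - r)^5 = 0.63^5 = 0.0992436543
Overall recovery:
R = (1 - 0.0992436543) * 100
= 90.0756%

90.0756%


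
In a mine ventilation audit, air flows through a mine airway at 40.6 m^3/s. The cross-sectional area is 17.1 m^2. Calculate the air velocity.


2.3743 m/s

Velocity = flow rate / cross-sectional area
= 40.6 / 17.1
= 2.3743 m/s


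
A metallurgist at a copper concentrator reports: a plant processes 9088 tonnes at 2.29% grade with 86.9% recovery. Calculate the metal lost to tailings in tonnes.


Total metal in feed:
= 9088 * 2.29 / 100 = 208.1152 tonnes
Metal recovered:
= 208.1152 * 86.9 / 100 = 180.8521088 tonnes
Metal lost to tailings:
= 208.1152 - 180.8521088
= 27.2631 tonnes

27.2631 tonnes


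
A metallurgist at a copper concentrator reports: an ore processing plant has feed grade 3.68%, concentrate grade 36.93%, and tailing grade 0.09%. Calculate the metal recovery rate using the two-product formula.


97.7927%

Using the two-product formula:
R = 100 * c * (f - t) / (f * (c - t))
Numerator = 100 * 36.93 * (3.68 - 0.09)
= 100 * 36.93 * 3.59
= 13257.87
Denominator = 3.68 * (36.93 - 0.09)
= 3.68 * 36.84
= 135.5712
R = 13257.87 / 135.5712
= 97.7927%


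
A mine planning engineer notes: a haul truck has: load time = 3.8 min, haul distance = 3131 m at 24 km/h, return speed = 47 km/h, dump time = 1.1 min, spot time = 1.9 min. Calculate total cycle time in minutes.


18.6245 min

Convert haul speed to m/min: 24 * 1000/60 = 400 m/min
Haul time = 3131 / 400 = 7.8275 min
Convert return speed to m/min: 47 * 1000/60 = 783.3333333 m/min
Return time = 3131 / 783.3333333 = 3.997021277 min
Total cycle time:
= 3.8 + 7.8275 + 1.1 + 3.997021277 + 1.9
= 18.6245 min


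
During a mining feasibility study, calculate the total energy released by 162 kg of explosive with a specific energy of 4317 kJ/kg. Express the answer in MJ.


Energy = mass * specific_energy / 1000
= 162 * 4317 / 1000
= 699354 / 1000
= 699.354 MJ

699.354 MJ


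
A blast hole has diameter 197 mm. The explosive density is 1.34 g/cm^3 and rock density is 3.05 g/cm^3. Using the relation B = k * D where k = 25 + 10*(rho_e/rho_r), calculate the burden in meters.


5.7905 m

First, compute k:
rho_e / rho_r = 1.34 / 3.05 = 0.4393442623
k = 25 + 10 * 0.4393442623 = 29.39344262
Then, compute burden:
B = k * D / 1000 = 29.39344262 * 197 / 1000
= 5790.508197 / 1000
= 5.7905 m


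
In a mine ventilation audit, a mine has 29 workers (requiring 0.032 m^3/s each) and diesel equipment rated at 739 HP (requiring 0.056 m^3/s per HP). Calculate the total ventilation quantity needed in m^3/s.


42.312 m^3/s

Airflow for workers:
Q_people = 29 * 0.032 = 0.928 m^3/s
Airflow for diesel equipment:
Q_diesel = 739 * 0.056 = 41.384 m^3/s
Total ventilation:
Q_total = 0.928 + 41.384
= 42.312 m^3/s


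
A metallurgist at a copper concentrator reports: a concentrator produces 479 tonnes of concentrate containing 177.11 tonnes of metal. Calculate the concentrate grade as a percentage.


36.9749%

Grade = (metal in concentrate / concentrate mass) * 100
= (177.11 / 479) * 100
= 0.3697494781 * 100
= 36.9749%


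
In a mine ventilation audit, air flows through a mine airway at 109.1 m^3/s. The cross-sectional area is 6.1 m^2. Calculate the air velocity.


17.8852 m/s

Velocity = flow rate / cross-sectional area
= 109.1 / 6.1
= 17.8852 m/s


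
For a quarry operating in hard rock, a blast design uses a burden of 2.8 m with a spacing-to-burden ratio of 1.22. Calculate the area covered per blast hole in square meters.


First, find the spacing:
Spacing = burden * ratio = 2.8 * 1.22
= 3.416 m
Then, calculate the area:
Area = burden * spacing = 2.8 * 3.416
= 9.5648 m^2

9.5648 m^2


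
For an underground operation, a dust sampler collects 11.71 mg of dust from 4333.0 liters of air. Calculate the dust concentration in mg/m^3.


Convert liters to m^3: 1 m^3 = 1000 L
Concentration = mass / volume * 1000
= 11.71 / 4333.0 * 1000
= 0.002702515578 * 1000
= 2.7025 mg/m^3

2.7025 mg/m^3


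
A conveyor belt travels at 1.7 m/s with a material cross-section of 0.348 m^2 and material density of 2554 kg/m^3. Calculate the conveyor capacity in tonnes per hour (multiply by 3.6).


5439.407 t/h

Volumetric flow = speed * area
= 1.7 * 0.348 = 0.5916 m^3/s
Mass flow = volumetric * density
= 0.5916 * 2554 = 1510.9464 kg/s
Convert to t/h: multiply by 3.6
Capacity = 1510.9464 * 3.6
= 5439.407 t/h


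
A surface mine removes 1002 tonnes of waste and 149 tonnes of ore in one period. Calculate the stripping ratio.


6.7248

Stripping ratio = waste tonnage / ore tonnage
= 1002 / 149
= 6.7248


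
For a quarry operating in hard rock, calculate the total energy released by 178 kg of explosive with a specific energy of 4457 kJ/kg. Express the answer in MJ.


793.346 MJ

Energy = mass * specific_energy / 1000
= 178 * 4457 / 1000
= 793346 / 1000
= 793.346 MJ


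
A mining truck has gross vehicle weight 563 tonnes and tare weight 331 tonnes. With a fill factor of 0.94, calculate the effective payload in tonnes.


218.08 tonnes

Maximum payload = gross - tare
= 563 - 331 = 232 tonnes
Effective payload = max payload * fill factor
= 232 * 0.94
= 218.08 tonnes


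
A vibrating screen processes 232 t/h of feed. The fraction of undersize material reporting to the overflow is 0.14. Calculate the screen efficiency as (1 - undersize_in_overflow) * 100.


86.0%

Screen efficiency = (1 - fraction of undersize in overflow) * 100
= (1 - 0.14) * 100
= 0.86 * 100
= 86.0%


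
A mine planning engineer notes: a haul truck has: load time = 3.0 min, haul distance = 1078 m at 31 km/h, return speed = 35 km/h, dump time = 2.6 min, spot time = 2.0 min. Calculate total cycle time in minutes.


11.5345 min

Convert haul speed to m/min: 31 * 1000/60 = 516.6666667 m/min
Haul time = 1078 / 516.6666667 = 2.086451613 min
Convert return speed to m/min: 35 * 1000/60 = 583.3333333 m/min
Return time = 1078 / 583.3333333 = 1.848 min
Total cycle time:
= 3.0 + 2.086451613 + 2.6 + 1.848 + 2.0
= 11.5345 min


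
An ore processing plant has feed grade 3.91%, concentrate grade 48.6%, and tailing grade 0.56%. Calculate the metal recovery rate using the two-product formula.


86.6765%

Using the two-product formula:
R = 100 * c * (f - t) / (f * (c - t))
Numerator = 100 * 48.6 * (3.91 - 0.56)
= 100 * 48.6 * 3.35
= 16281.0
Denominator = 3.91 * (48.6 - 0.56)
= 3.91 * 48.04
= 187.8364
R = 16281.0 / 187.8364
= 86.6765%


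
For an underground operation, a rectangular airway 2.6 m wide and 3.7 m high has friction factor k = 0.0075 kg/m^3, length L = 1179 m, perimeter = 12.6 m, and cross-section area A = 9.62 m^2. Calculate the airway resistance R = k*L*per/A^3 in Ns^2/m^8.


0.1251 Ns^2/m^8

Compute the numerator:
k * L * per = 0.0075 * 1179 * 12.6
= 111.4155
Compute the denominator:
A^3 = 9.62^3 = 890.277128
Resistance:
R = 111.4155 / 890.277128
= 0.1251 Ns^2/m^8


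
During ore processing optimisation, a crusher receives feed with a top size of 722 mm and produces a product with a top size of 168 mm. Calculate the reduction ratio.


Reduction ratio = feed size / product size
= 722 / 168
= 4.2976

4.2976


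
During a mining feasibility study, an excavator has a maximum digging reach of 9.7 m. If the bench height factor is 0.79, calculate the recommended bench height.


7.663 m

Bench height = reach * factor
= 9.7 * 0.79
= 7.663 m


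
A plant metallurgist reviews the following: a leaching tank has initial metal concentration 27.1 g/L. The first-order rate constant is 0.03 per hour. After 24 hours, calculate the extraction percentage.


Compute the exponent:
-k * t = -0.03 * 24 = -0.72
Remaining concentration:
C = 27.1 * exp(-0.72)
= 27.1 * 0.486752256
= 13.19098614 g/L
Extracted = 27.1 - 13.19098614 = 13.90901386 g/L
Extraction % = 13.90901386 / 27.1 * 100
= 51.3248%

51.3248%


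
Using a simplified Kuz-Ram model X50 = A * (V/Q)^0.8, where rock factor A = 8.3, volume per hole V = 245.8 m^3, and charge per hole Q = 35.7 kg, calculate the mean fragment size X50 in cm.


38.8516 cm

Compute V/Q:
V/Q = 245.8 / 35.7 = 6.885154062
Raise to the power 0.8:
(V/Q)^0.8 = 6.885154062^0.8 = 4.680916887
Multiply by A:
X50 = 8.3 * 4.680916887
= 38.8516 cm


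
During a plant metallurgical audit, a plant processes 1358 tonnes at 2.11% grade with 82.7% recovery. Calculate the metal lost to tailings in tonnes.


Total metal in feed:
= 1358 * 2.11 / 100 = 28.6538 tonnes
Metal recovered:
= 28.6538 * 82.7 / 100 = 23.6966926 tonnes
Metal lost to tailings:
= 28.6538 - 23.6966926
= 4.9571 tonnes

4.9571 tonnes


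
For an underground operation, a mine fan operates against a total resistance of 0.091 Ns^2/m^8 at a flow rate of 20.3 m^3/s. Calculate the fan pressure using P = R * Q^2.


Compute Q^2:
Q^2 = 20.3^2 = 412.09
Compute pressure:
P = R * Q^2 = 0.091 * 412.09
= 37.5002 Pa

37.5002 Pa


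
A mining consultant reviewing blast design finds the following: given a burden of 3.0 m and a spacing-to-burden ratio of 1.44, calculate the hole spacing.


4.32 m

Spacing = burden * ratio
= 3.0 * 1.44
= 4.32 m


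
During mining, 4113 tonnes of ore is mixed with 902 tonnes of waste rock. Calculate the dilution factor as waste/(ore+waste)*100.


Total material = ore + waste
= 4113 + 902 = 5015 tonnes
Dilution = waste / total * 100
= 902 / 5015 * 100
= 0.1798604187 * 100
= 17.986%

17.986%


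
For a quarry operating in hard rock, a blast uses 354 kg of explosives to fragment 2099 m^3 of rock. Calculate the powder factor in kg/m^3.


0.1687 kg/m^3

Powder factor = explosive mass / rock volume
= 354 / 2099
= 0.1687 kg/m^3


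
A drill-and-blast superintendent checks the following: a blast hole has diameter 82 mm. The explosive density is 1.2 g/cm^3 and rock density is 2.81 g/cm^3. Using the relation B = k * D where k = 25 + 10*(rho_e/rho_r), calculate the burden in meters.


First, compute k:
rho_e / rho_r = 1.2 / 2.81 = 0.4270462633
k = 25 + 10 * 0.4270462633 = 29.27046263
Then, compute burden:
B = k * D / 1000 = 29.27046263 * 82 / 1000
= 2400.177936 / 1000
= 2.4002 m

2.4002 m


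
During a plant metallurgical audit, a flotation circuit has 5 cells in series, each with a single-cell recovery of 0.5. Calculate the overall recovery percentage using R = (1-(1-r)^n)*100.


Complement of single-cell recovery:
1 - r = 1 - 0.5 = 0.5
Raise to power n:
(1 - r)^5 = 0.5^5 = 0.03125
Overall recovery:
R = (1 - 0.03125) * 100
= 96.875%

96.875%


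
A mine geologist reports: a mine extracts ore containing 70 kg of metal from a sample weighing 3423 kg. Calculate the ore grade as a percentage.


2.045%

Ore grade = (metal mass / ore mass) * 100
= (70 / 3423) * 100
= 0.02044989775 * 100
= 2.045%


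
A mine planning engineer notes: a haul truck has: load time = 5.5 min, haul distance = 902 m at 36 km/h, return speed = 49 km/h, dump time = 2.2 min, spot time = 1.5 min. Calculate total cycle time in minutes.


11.8078 min

Convert haul speed to m/min: 36 * 1000/60 = 600 m/min
Haul time = 902 / 600 = 1.503333333 min
Convert return speed to m/min: 49 * 1000/60 = 816.6666667 m/min
Return time = 902 / 816.6666667 = 1.104489796 min
Total cycle time:
= 5.5 + 1.503333333 + 2.2 + 1.104489796 + 1.5
= 11.8078 min


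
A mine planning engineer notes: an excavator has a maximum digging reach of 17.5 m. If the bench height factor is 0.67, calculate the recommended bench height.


Bench height = reach * factor
= 17.5 * 0.67
= 11.725 m

11.725 m


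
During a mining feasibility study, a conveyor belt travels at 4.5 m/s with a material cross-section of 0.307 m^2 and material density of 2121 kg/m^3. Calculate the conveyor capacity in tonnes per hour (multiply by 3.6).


10548.5814 t/h

Volumetric flow = speed * area
= 4.5 * 0.307 = 1.3815 m^3/s
Mass flow = volumetric * density
= 1.3815 * 2121 = 2930.1615 kg/s
Convert to t/h: multiply by 3.6
Capacity = 2930.1615 * 3.6
= 10548.5814 t/h


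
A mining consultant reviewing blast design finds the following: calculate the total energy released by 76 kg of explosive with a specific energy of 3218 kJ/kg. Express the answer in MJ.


244.568 MJ

Energy = mass * specific_energy / 1000
= 76 * 3218 / 1000
= 244568 / 1000
= 244.568 MJ


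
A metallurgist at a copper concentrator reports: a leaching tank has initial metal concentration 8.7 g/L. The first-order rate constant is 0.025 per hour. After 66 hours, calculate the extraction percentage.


80.795%

Compute the exponent:
-k * t = -0.025 * 66 = -1.65
Remaining concentration:
C = 8.7 * exp(-1.65)
= 8.7 * 0.1920499086
= 1.670834205 g/L
Extracted = 8.7 - 1.670834205 = 7.029165795 g/L
Extraction % = 7.029165795 / 8.7 * 100
= 80.795%


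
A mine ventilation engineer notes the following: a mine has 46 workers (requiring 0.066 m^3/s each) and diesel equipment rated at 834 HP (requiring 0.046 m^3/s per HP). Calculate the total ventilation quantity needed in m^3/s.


41.4 m^3/s

Airflow for workers:
Q_people = 46 * 0.066 = 3.036 m^3/s
Airflow for diesel equipment:
Q_diesel = 834 * 0.046 = 38.364 m^3/s
Total ventilation:
Q_total = 3.036 + 38.364
= 41.4 m^3/s


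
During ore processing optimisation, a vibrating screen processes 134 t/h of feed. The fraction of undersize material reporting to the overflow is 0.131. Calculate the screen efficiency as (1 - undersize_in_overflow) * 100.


Screen efficiency = (1 - fraction of undersize in overflow) * 100
= (1 - 0.131) * 100
= 0.869 * 100
= 86.9%

86.9%


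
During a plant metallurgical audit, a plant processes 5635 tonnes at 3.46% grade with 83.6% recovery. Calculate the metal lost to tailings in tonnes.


Total metal in feed:
= 5635 * 3.46 / 100 = 194.971 tonnes
Metal recovered:
= 194.971 * 83.6 / 100 = 162.995756 tonnes
Metal lost to tailings:
= 194.971 - 162.995756
= 31.9752 tonnes

31.9752 tonnes


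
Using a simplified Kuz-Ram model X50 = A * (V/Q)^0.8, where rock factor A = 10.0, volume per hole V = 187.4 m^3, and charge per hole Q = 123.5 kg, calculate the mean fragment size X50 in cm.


Compute V/Q:
V/Q = 187.4 / 123.5 = 1.517408907
Raise to the power 0.8:
(V/Q)^0.8 = 1.517408907^0.8 = 1.395989344
Multiply by A:
X50 = 10.0 * 1.395989344
= 13.9599 cm

13.9599 cm


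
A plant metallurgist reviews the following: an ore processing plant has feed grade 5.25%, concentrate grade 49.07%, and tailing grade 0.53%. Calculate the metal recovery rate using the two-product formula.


Using the two-product formula:
R = 100 * c * (f - t) / (f * (c - t))
Numerator = 100 * 49.07 * (5.25 - 0.53)
= 100 * 49.07 * 4.72
= 23161.04
Denominator = 5.25 * (49.07 - 0.53)
= 5.25 * 48.54
= 254.835
R = 23161.04 / 254.835
= 90.8864%

90.8864%


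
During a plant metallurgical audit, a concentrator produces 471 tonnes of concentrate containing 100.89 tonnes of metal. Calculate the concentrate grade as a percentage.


21.4204%

Grade = (metal in concentrate / concentrate mass) * 100
= (100.89 / 471) * 100
= 0.2142038217 * 100
= 21.4204%


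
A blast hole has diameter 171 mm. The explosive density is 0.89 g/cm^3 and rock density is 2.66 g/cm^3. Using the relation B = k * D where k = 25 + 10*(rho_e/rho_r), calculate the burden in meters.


First, compute k:
rho_e / rho_r = 0.89 / 2.66 = 0.3345864662
k = 25 + 10 * 0.3345864662 = 28.34586466
Then, compute burden:
B = k * D / 1000 = 28.34586466 * 171 / 1000
= 4847.142857 / 1000
= 4.8471 m

4.8471 m


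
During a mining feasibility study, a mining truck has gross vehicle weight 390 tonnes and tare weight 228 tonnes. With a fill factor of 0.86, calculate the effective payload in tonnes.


139.32 tonnes

Maximum payload = gross - tare
= 390 - 228 = 162 tonnes
Effective payload = max payload * fill factor
= 162 * 0.86
= 139.32 tonnes


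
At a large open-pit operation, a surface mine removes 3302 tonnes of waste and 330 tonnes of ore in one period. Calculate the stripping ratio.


Stripping ratio = waste tonnage / ore tonnage
= 3302 / 330
= 10.0061

10.0061


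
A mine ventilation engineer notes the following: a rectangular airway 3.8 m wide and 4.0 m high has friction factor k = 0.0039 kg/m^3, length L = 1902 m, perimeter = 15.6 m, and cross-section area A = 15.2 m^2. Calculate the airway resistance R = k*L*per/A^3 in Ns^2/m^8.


Compute the numerator:
k * L * per = 0.0039 * 1902 * 15.6
= 115.71768
Compute the denominator:
A^3 = 15.2^3 = 3511.808
Resistance:
R = 115.71768 / 3511.808
= 0.033 Ns^2/m^8

0.033 Ns^2/m^8


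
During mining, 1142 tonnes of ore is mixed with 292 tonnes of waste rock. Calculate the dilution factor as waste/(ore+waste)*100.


20.3626%

Total material = ore + waste
= 1142 + 292 = 1434 tonnes
Dilution = waste / total * 100
= 292 / 1434 * 100
= 0.2036262204 * 100
= 20.3626%


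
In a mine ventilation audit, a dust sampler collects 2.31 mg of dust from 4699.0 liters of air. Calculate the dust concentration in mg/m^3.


0.4916 mg/m^3

Convert liters to m^3: 1 m^3 = 1000 L
Concentration = mass / volume * 1000
= 2.31 / 4699.0 * 1000
= 0.0004915939562 * 1000
= 0.4916 mg/m^3


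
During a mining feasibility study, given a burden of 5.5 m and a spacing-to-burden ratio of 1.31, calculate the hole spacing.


Spacing = burden * ratio
= 5.5 * 1.31
= 7.205 m

7.205 m


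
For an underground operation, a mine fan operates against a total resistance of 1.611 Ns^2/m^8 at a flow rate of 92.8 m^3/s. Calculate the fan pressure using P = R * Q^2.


Compute Q^2:
Q^2 = 92.8^2 = 8611.84
Compute pressure:
P = R * Q^2 = 1.611 * 8611.84
= 13873.6742 Pa

13873.6742 Pa


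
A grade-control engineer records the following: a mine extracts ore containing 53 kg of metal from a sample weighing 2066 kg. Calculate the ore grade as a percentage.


Ore grade = (metal mass / ore mass) * 100
= (53 / 2066) * 100
= 0.02565343659 * 100
= 2.5653%

2.5653%


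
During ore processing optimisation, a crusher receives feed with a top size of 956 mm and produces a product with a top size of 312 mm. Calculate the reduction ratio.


3.0641

Reduction ratio = feed size / product size
= 956 / 312
= 3.0641


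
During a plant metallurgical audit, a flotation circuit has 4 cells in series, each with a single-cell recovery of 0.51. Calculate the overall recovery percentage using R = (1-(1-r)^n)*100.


94.2352%

Complement of single-cell recovery:
1 - r = 1 - 0.51 = 0.49
Raise to power n:
(1 - r)^4 = 0.49^4 = 0.05764801
Overall recovery:
R = (1 - 0.05764801) * 100
= 94.2352%


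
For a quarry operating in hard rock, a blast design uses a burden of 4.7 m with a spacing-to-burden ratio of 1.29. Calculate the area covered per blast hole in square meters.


First, find the spacing:
Spacing = burden * ratio = 4.7 * 1.29
= 6.063 m
Then, calculate the area:
Area = burden * spacing = 4.7 * 6.063
= 28.4961 m^2

28.4961 m^2


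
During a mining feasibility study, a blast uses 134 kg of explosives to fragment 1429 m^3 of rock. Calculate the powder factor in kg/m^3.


Powder factor = explosive mass / rock volume
= 134 / 1429
= 0.0938 kg/m^3

0.0938 kg/m^3


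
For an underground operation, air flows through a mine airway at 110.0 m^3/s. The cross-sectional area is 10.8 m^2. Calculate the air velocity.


Velocity = flow rate / cross-sectional area
= 110.0 / 10.8
= 10.1852 m/s

10.1852 m/s


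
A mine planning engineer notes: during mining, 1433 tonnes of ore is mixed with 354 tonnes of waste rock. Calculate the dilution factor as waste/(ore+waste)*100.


Total material = ore + waste
= 1433 + 354 = 1787 tonnes
Dilution = waste / total * 100
= 354 / 1787 * 100
= 0.1980973699 * 100
= 19.8097%

19.8097%


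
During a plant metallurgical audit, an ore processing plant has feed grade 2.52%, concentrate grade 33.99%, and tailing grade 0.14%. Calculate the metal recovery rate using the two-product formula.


Using the two-product formula:
R = 100 * c * (f - t) / (f * (c - t))
Numerator = 100 * 33.99 * (2.52 - 0.14)
= 100 * 33.99 * 2.38
= 8089.62
Denominator = 2.52 * (33.99 - 0.14)
= 2.52 * 33.85
= 85.302
R = 8089.62 / 85.302
= 94.8351%

94.8351%


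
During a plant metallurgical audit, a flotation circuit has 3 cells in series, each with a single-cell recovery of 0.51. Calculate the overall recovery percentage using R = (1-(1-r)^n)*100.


88.2351%

Complement of single-cell recovery:
1 - r = 1 - 0.51 = 0.49
Raise to power n:
(1 - r)^3 = 0.49^3 = 0.117649
Overall recovery:
R = (1 - 0.117649) * 100
= 88.2351%


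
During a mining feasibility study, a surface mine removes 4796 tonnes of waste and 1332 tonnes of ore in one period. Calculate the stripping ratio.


Stripping ratio = waste tonnage / ore tonnage
= 4796 / 1332
= 3.6006

3.6006


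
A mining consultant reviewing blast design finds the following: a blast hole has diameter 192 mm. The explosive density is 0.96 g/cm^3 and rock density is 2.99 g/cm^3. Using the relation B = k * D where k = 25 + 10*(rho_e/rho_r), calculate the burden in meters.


First, compute k:
rho_e / rho_r = 0.96 / 2.99 = 0.3210702341
k = 25 + 10 * 0.3210702341 = 28.21070234
Then, compute burden:
B = k * D / 1000 = 28.21070234 * 192 / 1000
= 5416.454849 / 1000
= 5.4165 m

5.4165 m


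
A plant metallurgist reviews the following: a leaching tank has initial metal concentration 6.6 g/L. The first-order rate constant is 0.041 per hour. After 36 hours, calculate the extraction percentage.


Compute the exponent:
-k * t = -0.041 * 36 = -1.476
Remaining concentration:
C = 6.6 * exp(-1.476)
= 6.6 * 0.2285500627
= 1.508430414 g/L
Extracted = 6.6 - 1.508430414 = 5.091569586 g/L
Extraction % = 5.091569586 / 6.6 * 100
= 77.145%

77.145%


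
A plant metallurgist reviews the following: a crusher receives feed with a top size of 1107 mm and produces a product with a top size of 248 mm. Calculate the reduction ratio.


4.4637

Reduction ratio = feed size / product size
= 1107 / 248
= 4.4637


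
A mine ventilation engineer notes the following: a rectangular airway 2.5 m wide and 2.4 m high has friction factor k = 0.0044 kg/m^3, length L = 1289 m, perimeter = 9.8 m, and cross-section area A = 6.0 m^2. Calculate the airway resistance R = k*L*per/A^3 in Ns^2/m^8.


0.2573 Ns^2/m^8

Compute the numerator:
k * L * per = 0.0044 * 1289 * 9.8
= 55.58168
Compute the denominator:
A^3 = 6.0^3 = 216
Resistance:
R = 55.58168 / 216
= 0.2573 Ns^2/m^8


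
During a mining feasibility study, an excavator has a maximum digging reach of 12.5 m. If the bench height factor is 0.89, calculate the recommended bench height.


Bench height = reach * factor
= 12.5 * 0.89
= 11.125 m

11.125 m


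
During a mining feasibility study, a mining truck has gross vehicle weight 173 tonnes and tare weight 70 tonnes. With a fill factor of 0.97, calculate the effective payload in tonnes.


99.91 tonnes

Maximum payload = gross - tare
= 173 - 70 = 103 tonnes
Effective payload = max payload * fill factor
= 103 * 0.97
= 99.91 tonnes


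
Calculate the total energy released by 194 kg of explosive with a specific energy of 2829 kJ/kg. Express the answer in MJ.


Energy = mass * specific_energy / 1000
= 194 * 2829 / 1000
= 548826 / 1000
= 548.826 MJ

548.826 MJ


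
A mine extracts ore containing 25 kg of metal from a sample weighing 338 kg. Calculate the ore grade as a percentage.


Ore grade = (metal mass / ore mass) * 100
= (25 / 338) * 100
= 0.07396449704 * 100
= 7.3964%

7.3964%


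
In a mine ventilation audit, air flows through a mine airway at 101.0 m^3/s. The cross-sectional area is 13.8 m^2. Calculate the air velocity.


Velocity = flow rate / cross-sectional area
= 101.0 / 13.8
= 7.3188 m/s

7.3188 m/s


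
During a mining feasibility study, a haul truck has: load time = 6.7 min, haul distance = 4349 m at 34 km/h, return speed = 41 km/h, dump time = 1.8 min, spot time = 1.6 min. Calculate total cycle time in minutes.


Convert haul speed to m/min: 34 * 1000/60 = 566.6666667 m/min
Haul time = 4349 / 566.6666667 = 7.674705882 min
Convert return speed to m/min: 41 * 1000/60 = 683.3333333 m/min
Return time = 4349 / 683.3333333 = 6.364390244 min
Total cycle time:
= 6.7 + 7.674705882 + 1.8 + 6.364390244 + 1.6
= 24.1391 min

24.1391 min


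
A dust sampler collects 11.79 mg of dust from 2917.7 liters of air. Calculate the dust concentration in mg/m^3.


Convert liters to m^3: 1 m^3 = 1000 L
Concentration = mass / volume * 1000
= 11.79 / 2917.7 * 1000
= 0.004040854097 * 1000
= 4.0409 mg/m^3

4.0409 mg/m^3


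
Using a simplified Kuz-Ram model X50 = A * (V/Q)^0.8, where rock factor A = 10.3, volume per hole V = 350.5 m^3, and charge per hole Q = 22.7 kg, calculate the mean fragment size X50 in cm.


91.9956 cm

Compute V/Q:
V/Q = 350.5 / 22.7 = 15.44052863
Raise to the power 0.8:
(V/Q)^0.8 = 15.44052863^0.8 = 8.931609605
Multiply by A:
X50 = 10.3 * 8.931609605
= 91.9956 cm


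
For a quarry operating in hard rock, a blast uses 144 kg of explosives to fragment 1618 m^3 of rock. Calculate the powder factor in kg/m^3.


Powder factor = explosive mass / rock volume
= 144 / 1618
= 0.089 kg/m^3

0.089 kg/m^3


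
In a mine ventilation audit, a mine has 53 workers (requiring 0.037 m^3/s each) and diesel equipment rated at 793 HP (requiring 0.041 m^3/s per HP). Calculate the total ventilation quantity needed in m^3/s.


34.474 m^3/s

Airflow for workers:
Q_people = 53 * 0.037 = 1.961 m^3/s
Airflow for diesel equipment:
Q_diesel = 793 * 0.041 = 32.513 m^3/s
Total ventilation:
Q_total = 1.961 + 32.513
= 34.474 m^3/s


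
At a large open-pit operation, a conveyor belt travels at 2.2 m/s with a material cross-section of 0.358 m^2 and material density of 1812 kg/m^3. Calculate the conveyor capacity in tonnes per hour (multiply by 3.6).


5137.6723 t/h

Volumetric flow = speed * area
= 2.2 * 0.358 = 0.7876 m^3/s
Mass flow = volumetric * density
= 0.7876 * 1812 = 1427.1312 kg/s
Convert to t/h: multiply by 3.6
Capacity = 1427.1312 * 3.6
= 5137.6723 t/h


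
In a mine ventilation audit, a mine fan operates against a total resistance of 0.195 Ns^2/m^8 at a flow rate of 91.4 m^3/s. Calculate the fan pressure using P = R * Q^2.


1629.0222 Pa

Compute Q^2:
Q^2 = 91.4^2 = 8353.96
Compute pressure:
P = R * Q^2 = 0.195 * 8353.96
= 1629.0222 Pa


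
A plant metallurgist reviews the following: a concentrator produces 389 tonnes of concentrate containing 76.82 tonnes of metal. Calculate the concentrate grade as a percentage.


19.7481%

Grade = (metal in concentrate / concentrate mass) * 100
= (76.82 / 389) * 100
= 0.1974807198 * 100
= 19.7481%


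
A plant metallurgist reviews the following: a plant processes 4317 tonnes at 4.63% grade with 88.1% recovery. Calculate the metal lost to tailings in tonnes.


Total metal in feed:
= 4317 * 4.63 / 100 = 199.8771 tonnes
Metal recovered:
= 199.8771 * 88.1 / 100 = 176.0917251 tonnes
Metal lost to tailings:
= 199.8771 - 176.0917251
= 23.7854 tonnes

23.7854 tonnes


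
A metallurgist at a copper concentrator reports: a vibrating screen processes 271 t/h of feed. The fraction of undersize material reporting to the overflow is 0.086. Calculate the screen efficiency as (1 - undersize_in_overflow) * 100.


Screen efficiency = (1 - fraction of undersize in overflow) * 100
= (1 - 0.086) * 100
= 0.914 * 100
= 91.4%

91.4%


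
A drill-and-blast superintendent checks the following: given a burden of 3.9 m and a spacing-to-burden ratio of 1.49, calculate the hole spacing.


Spacing = burden * ratio
= 3.9 * 1.49
= 5.811 m

5.811 m


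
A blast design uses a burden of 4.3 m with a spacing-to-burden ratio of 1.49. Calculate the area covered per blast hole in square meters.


27.5501 m^2

First, find the spacing:
Spacing = burden * ratio = 4.3 * 1.49
= 6.407 m
Then, calculate the area:
Area = burden * spacing = 4.3 * 6.407
= 27.5501 m^2


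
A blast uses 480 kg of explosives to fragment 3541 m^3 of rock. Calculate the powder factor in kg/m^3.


0.1356 kg/m^3

Powder factor = explosive mass / rock volume
= 480 / 3541
= 0.1356 kg/m^3


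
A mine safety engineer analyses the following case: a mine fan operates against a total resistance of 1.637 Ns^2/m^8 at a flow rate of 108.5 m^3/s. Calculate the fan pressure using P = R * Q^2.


Compute Q^2:
Q^2 = 108.5^2 = 11772.25
Compute pressure:
P = R * Q^2 = 1.637 * 11772.25
= 19271.1733 Pa

19271.1733 Pa


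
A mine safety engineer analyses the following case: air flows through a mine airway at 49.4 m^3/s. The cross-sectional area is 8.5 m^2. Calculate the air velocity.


Velocity = flow rate / cross-sectional area
= 49.4 / 8.5
= 5.8118 m/s

5.8118 m/s


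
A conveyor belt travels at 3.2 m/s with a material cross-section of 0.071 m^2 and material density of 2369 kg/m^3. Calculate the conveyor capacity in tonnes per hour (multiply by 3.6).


Volumetric flow = speed * area
= 3.2 * 0.071 = 0.2272 m^3/s
Mass flow = volumetric * density
= 0.2272 * 2369 = 538.2368 kg/s
Convert to t/h: multiply by 3.6
Capacity = 538.2368 * 3.6
= 1937.6525 t/h

1937.6525 t/h
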